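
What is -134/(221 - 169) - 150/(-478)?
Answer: -14063/6214 ≈ -2.2631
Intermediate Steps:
-134/(221 - 169) - 150/(-478) = -134/52 - 150*(-1/478) = -134*1/52 + 75/239 = -67/26 + 75/239 = -14063/6214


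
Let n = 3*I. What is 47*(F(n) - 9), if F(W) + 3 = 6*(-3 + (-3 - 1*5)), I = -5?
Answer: -3666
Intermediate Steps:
n = -15 (n = 3*(-5) = -15)
F(W) = -69 (F(W) = -3 + 6*(-3 + (-3 - 1*5)) = -3 + 6*(-3 + (-3 - 5)) = -3 + 6*(-3 - 8) = -3 + 6*(-11) = -3 - 66 = -69)
47*(F(n) - 9) = 47*(-69 - 9) = 47*(-78) = -3666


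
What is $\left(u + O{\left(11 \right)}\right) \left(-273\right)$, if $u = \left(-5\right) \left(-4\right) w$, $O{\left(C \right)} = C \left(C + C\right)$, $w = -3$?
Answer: $-49686$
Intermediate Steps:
$O{\left(C \right)} = 2 C^{2}$ ($O{\left(C \right)} = C 2 C = 2 C^{2}$)
$u = -60$ ($u = \left(-5\right) \left(-4\right) \left(-3\right) = 20 \left(-3\right) = -60$)
$\left(u + O{\left(11 \right)}\right) \left(-273\right) = \left(-60 + 2 \cdot 11^{2}\right) \left(-273\right) = \left(-60 + 2 \cdot 121\right) \left(-273\right) = \left(-60 + 242\right) \left(-273\right) = 182 \left(-273\right) = -49686$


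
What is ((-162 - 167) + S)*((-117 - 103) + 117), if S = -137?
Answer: 47998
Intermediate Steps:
((-162 - 167) + S)*((-117 - 103) + 117) = ((-162 - 167) - 137)*((-117 - 103) + 117) = (-329 - 137)*(-220 + 117) = -466*(-103) = 47998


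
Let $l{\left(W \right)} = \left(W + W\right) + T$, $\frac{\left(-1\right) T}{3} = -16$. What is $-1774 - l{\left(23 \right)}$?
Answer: $-1868$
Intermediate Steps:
$T = 48$ ($T = \left(-3\right) \left(-16\right) = 48$)
$l{\left(W \right)} = 48 + 2 W$ ($l{\left(W \right)} = \left(W + W\right) + 48 = 2 W + 48 = 48 + 2 W$)
$-1774 - l{\left(23 \right)} = -1774 - \left(48 + 2 \cdot 23\right) = -1774 - \left(48 + 46\right) = -1774 - 94 = -1868$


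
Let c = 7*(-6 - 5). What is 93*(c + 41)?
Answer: -3348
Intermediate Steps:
c = -77 (c = 7*(-11) = -77)
93*(c + 41) = 93*(-77 + 41) = 93*(-36) = -3348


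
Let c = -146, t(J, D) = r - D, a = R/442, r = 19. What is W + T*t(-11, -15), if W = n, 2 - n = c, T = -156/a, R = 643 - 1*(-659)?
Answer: -358612/217 ≈ -1652.6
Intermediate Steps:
R = 1302 (R = 643 + 659 = 1302)
a = 651/221 (a = 1302/442 = 1302*(1/442) = 651/221 ≈ 2.9457)
t(J, D) = 19 - D
T = -11492/217 (T = -156/651/221 = -156*221/651 = -11492/217 ≈ -52.958)
n = 148 (n = 2 - 1*(-146) = 2 + 146 = 148)
W = 148
W + T*t(-11, -15) = 148 - 11492*(19 - 1*(-15))/217 = 148 - 11492*(19 + 15)/217 = 148 - 11492/217*34 = 148 - 390728/217 = -358612/217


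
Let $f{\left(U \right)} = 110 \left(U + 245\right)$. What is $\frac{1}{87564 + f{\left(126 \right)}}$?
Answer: $\frac{1}{128374} \approx 7.7897 \cdot 10^{-6}$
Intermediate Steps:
$f{\left(U \right)} = 26950 + 110 U$ ($f{\left(U \right)} = 110 \left(245 + U\right) = 26950 + 110 U$)
$\frac{1}{87564 + f{\left(126 \right)}} = \frac{1}{87564 + \left(26950 + 110 \cdot 126\right)} = \frac{1}{87564 + \left(26950 + 13860\right)} = \frac{1}{87564 + 40810} = \frac{1}{128374}$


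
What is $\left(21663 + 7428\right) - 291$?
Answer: $28800$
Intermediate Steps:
$\left(21663 + 7428\right) - 291 = 29091 - 291 = 28800$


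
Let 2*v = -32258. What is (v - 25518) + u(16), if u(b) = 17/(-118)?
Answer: -4914363/118 ≈ -41647.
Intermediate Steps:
v = -16129 (v = (½)*(-32258) = -16129)
u(b) = -17/118 (u(b) = 17*(-1/118) = -17/118)
(v - 25518) + u(16) = (-16129 - 25518) - 17/118 = -41647 - 17/118 = -4914363/118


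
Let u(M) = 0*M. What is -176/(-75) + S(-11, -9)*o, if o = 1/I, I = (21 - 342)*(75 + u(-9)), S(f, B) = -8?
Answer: 56504/24075 ≈ 2.3470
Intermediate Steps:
u(M) = 0
I = -24075 (I = (21 - 342)*(75 + 0) = -321*75 = -24075)
o = -1/24075 (o = 1/(-24075) = -1/24075 ≈ -4.1537e-5)
-176/(-75) + S(-11, -9)*o = -176/(-75) - 8*(-1/24075) = -176*(-1/75) + 8/24075 = 176/75 + 8/24075 = 56504/24075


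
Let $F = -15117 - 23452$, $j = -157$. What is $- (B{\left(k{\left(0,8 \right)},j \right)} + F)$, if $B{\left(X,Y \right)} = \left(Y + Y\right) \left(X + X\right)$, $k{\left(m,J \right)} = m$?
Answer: $38569$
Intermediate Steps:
$F = -38569$
$B{\left(X,Y \right)} = 4 X Y$ ($B{\left(X,Y \right)} = 2 Y 2 X = 4 X Y$)
$- (B{\left(k{\left(0,8 \right)},j \right)} + F) = - (4 \cdot 0 \left(-157\right) - 38569) = - (0 - 38569) = \left(-1\right) \left(-38569\right) = 38569$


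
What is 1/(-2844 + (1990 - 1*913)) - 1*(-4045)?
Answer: 7147514/1767 ≈ 4045.0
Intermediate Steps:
1/(-2844 + (1990 - 1*913)) - 1*(-4045) = 1/(-2844 + (1990 - 913)) + 4045 = 1/(-2844 + 1077) + 4045 = 1/(-1767) + 4045 = -1/1767 + 4045 = 7147514/1767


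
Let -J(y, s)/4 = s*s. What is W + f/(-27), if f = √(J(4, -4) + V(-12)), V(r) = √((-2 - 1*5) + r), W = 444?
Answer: 444 - √(-64 + I*√19)/27 ≈ 443.99 - 0.29647*I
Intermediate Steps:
V(r) = √(-7 + r) (V(r) = √((-2 - 5) + r) = √(-7 + r))
J(y, s) = -4*s² (J(y, s) = -4*s*s = -4*s²)
f = √(-64 + I*√19) (f = √(-4*(-4)² + √(-7 - 12)) = √(-4*16 + √(-19)) = √(-64 + I*√19) ≈ 0.27227 + 8.0046*I)
W + f/(-27) = 444 + √(-64 + I*√19)/(-27) = 444 + √(-64 + I*√19)*(-1/27) = 444 - √(-64 + I*√19)/27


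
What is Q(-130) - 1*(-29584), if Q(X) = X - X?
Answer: 29584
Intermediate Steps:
Q(X) = 0
Q(-130) - 1*(-29584) = 0 - 1*(-29584) = 0 + 29584 = 29584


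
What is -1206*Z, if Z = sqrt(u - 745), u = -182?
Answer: -3618*I*sqrt(103) ≈ -36719.0*I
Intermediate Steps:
Z = 3*I*sqrt(103) (Z = sqrt(-182 - 745) = sqrt(-927) = 3*I*sqrt(103) ≈ 30.447*I)
-1206*Z = -3618*I*sqrt(103)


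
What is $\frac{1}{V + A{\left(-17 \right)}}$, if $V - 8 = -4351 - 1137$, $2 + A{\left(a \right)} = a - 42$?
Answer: $- \frac{1}{5541} \approx -0.00018047$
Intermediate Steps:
$A{\left(a \right)} = -44 + a$ ($A{\left(a \right)} = -2 + \left(a - 42\right) = -2 + \left(-42 + a\right) = -44 + a$)
$V = -5480$ ($V = 8 - 5488 = -5480$)
$\frac{1}{V + A{\left(-17 \right)}} = \frac{1}{-5480 - 61} = \frac{1}{-5541} = - \frac{1}{5541}$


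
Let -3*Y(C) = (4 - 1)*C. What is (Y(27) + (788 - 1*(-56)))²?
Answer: 667489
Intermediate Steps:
Y(C) = -C (Y(C) = -(4 - 1)*C/3 = -C)
(Y(27) + (788 - 1*(-56)))² = (-1*27 + (788 - 1*(-56)))² = (-27 + (788 + 56))² = (-27 + 844)² = 817² = 667489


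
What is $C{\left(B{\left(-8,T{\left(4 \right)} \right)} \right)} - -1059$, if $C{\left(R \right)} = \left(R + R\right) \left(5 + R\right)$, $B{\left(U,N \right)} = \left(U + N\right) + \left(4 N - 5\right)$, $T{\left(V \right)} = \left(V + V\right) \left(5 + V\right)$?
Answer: $245347$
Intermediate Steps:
$T{\left(V \right)} = 2 V \left(5 + V\right)$
$B{\left(U,N \right)} = -5 + U + 5 N$ ($B{\left(U,N \right)} = \left(N + U\right) + \left(-5 + 4 N\right) = -5 + U + 5 N$)
$C{\left(R \right)} = 2 R \left(5 + R\right)$
$C{\left(B{\left(-8,T{\left(4 \right)} \right)} \right)} - -1059 = 2 \left(-5 - 8 + 5 \cdot 2 \cdot 4 \left(5 + 4\right)\right) \left(5 - \left(13 - 10 \cdot 4 \left(5 + 4\right)\right)\right) - -1059 = 2 \left(-5 - 8 + 5 \cdot 2 \cdot 4 \cdot 9\right) \left(5 - \left(13 - 10 \cdot 4 \cdot 9\right)\right) + 1059 = 2 \left(-5 - 8 + 5 \cdot 72\right) \left(5 - -347\right) + 1059 = 2 \left(-5 - 8 + 360\right) \left(5 - -347\right) + 1059 = 2 \cdot 347 \left(5 + 347\right) + 1059 = 2 \cdot 347 \cdot 352 + 1059 = 244288 + 1059 = 245347$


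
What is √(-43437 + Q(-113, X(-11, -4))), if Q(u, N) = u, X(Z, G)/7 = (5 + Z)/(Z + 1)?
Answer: 5*I*√1742 ≈ 208.69*I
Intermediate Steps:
X(Z, G) = 7*(5 + Z)/(1 + Z) (X(Z, G) = 7*((5 + Z)/(Z + 1)) = 7*((5 + Z)/(1 + Z)) = 7*(5 + Z)/(1 + Z))
√(-43437 + Q(-113, X(-11, -4))) = √(-43437 - 113) = √(-43550) = 5*I*√1742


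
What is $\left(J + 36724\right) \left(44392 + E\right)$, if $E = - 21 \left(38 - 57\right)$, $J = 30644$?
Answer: $3017480088$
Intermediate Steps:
$E = 399$ ($E = \left(-21\right) \left(-19\right) = 399$)
$\left(J + 36724\right) \left(44392 + E\right) = \left(30644 + 36724\right) \left(44392 + 399\right) = 67368 \cdot 44791 = 3017480088$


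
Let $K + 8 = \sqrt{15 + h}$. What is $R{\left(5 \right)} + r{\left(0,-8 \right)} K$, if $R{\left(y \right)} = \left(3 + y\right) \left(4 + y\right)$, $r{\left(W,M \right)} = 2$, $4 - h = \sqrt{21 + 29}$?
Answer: $56 + 2 \sqrt{19 - 5 \sqrt{2}} \approx 62.908$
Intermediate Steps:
$h = 4 - 5 \sqrt{2}$ ($h = 4 - \sqrt{21 + 29} = 4 - \sqrt{50} = 4 - 5 \sqrt{2} \approx -3.0711$)
$K = -8 + \sqrt{19 - 5 \sqrt{2}}$ ($K = -8 + \sqrt{15 + \left(4 - 5 \sqrt{2}\right)} = -8 + \sqrt{19 - 5 \sqrt{2}} \approx -4.5462$)
$R{\left(5 \right)} + r{\left(0,-8 \right)} K = \left(12 + 5^{2} + 7 \cdot 5\right) + 2 \left(-8 + \sqrt{19 - 5 \sqrt{2}}\right) = \left(12 + 25 + 35\right) - \left(16 - 2 \sqrt{19 - 5 \sqrt{2}}\right) = 72 - \left(16 - 2 \sqrt{19 - 5 \sqrt{2}}\right) = 56 + 2 \sqrt{19 - 5 \sqrt{2}}$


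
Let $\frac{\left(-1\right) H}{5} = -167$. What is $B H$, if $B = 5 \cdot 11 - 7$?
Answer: $40080$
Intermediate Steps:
$H = 835$ ($H = \left(-5\right) \left(-167\right) = 835$)
$B = 48$ ($B = 55 - 7 = 48$)
$B H = 48 \cdot 835 = 40080$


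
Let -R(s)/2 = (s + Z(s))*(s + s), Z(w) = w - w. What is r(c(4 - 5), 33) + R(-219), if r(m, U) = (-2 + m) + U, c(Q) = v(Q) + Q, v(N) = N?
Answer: -191815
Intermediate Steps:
Z(w) = 0
c(Q) = 2*Q (c(Q) = Q + Q = 2*Q)
R(s) = -4*s**2 (R(s) = -2*(s + 0)*(s + s) = -2*s*2*s = -4*s**2)
r(m, U) = -2 + U + m
r(c(4 - 5), 33) + R(-219) = (-2 + 33 + 2*(4 - 5)) - 4*(-219)**2 = (-2 + 33 + 2*(-1)) - 4*47961 = (-2 + 33 - 2) - 191844 = 29 - 191844 = -191815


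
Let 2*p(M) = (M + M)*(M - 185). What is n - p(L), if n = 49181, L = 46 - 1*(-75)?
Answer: 56925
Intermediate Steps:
L = 121 (L = 46 + 75 = 121)
p(M) = M*(-185 + M) (p(M) = ((M + M)*(M - 185))/2 = ((2*M)*(-185 + M))/2 = (2*M*(-185 + M))/2 = M*(-185 + M))
n - p(L) = 49181 - 121*(-185 + 121) = 49181 - 121*(-64) = 49181 - 1*(-7744) = 49181 + 7744 = 56925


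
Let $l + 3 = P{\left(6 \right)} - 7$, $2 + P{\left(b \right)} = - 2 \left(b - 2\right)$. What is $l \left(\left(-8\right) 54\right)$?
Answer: $8640$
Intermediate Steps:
$P{\left(b \right)} = 2 - 2 b$ ($P{\left(b \right)} = -2 - 2 \left(b - 2\right) = -2 - 2 \left(-2 + b\right) = -2 - \left(-4 + 2 b\right) = 2 - 2 b$)
$l = -20$ ($l = -3 + \left(\left(2 - 12\right) - 7\right) = -3 - 17 = -20$)
$l \left(\left(-8\right) 54\right) = - 20 \left(\left(-8\right) 54\right) = \left(-20\right) \left(-432\right) = 8640$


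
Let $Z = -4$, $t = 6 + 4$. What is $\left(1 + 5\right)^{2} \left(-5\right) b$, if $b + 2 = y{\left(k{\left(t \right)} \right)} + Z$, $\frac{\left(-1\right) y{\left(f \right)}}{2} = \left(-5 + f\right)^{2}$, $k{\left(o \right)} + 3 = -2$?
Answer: $37080$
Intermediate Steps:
$t = 10$
$k{\left(o \right)} = -5$ ($k{\left(o \right)} = -3 - 2 = -5$)
$y{\left(f \right)} = - 2 \left(-5 + f\right)^{2}$
$b = -206$ ($b = -2 - \left(4 + 2 \left(-5 - 5\right)^{2}\right) = -2 - \left(4 + 2 \left(-10\right)^{2}\right) = -2 - 204 = -206$)
$\left(1 + 5\right)^{2} \left(-5\right) b = \left(1 + 5\right)^{2} \left(-5\right) \left(-206\right) = 6^{2} \left(-5\right) \left(-206\right) = 36 \left(-5\right) \left(-206\right) = \left(-180\right) \left(-206\right) = 37080$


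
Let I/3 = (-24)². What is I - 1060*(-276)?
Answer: 294288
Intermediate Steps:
I = 1728 (I = 3*(-24)² = 3*576 = 1728)
I - 1060*(-276) = 1728 - 1060*(-276) = 1728 + 292560 = 294288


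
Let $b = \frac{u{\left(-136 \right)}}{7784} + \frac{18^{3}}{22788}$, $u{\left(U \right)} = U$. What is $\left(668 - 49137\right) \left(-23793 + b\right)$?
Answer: $\frac{236757751728956}{205303} \approx 1.1532 \cdot 10^{9}$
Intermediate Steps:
$b = \frac{48955}{205303}$ ($b = - \frac{136}{7784} + \frac{18^{3}}{22788} = \left(-136\right) \frac{1}{7784} + 5832 \cdot \frac{1}{22788} = - \frac{17}{973} + \frac{54}{211} = \frac{48955}{205303} \approx 0.23845$)
$\left(668 - 49137\right) \left(-23793 + b\right) = \left(668 - 49137\right) \left(-23793 + \frac{48955}{205303}\right) = \left(-48469\right) \left(- \frac{4884725324}{205303}\right) = \frac{236757751728956}{205303}$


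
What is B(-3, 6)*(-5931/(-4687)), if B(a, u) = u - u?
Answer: 0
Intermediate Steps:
B(a, u) = 0
B(-3, 6)*(-5931/(-4687)) = 0*(-5931/(-4687)) = 0*(-5931*(-1/4687)) = 0*(5931/4687) = 0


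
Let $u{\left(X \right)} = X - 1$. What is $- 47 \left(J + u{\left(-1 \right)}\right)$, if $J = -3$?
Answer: $235$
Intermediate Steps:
$u{\left(X \right)} = -1 + X$ ($u{\left(X \right)} = X - 1 = -1 + X$)
$- 47 \left(J + u{\left(-1 \right)}\right) = - 47 \left(-3 - 2\right) = \left(-47\right) \left(-5\right) = 235$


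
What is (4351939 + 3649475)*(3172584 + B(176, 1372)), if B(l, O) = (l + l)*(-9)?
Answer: 25359809554224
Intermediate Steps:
B(l, O) = -18*l (B(l, O) = (2*l)*(-9) = -18*l)
(4351939 + 3649475)*(3172584 + B(176, 1372)) = (4351939 + 3649475)*(3172584 - 18*176) = 8001414*(3172584 - 3168) = 8001414*3169416 = 25359809554224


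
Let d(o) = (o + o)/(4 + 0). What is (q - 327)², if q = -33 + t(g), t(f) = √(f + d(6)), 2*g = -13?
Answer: (720 - I*√14)²/4 ≈ 1.296e+5 - 1347.0*I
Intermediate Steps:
g = -13/2 (g = (½)*(-13) = -13/2 ≈ -6.5000)
d(o) = o/2 (d(o) = (2*o)/4 = (2*o)*(¼) = o/2)
t(f) = √(3 + f) (t(f) = √(f + (½)*6) = √(f + 3) = √(3 + f))
q = -33 + I*√14/2 (q = -33 + √(3 - 13/2) = -33 + √(-7/2) = -33 + I*√14/2 ≈ -33.0 + 1.8708*I)
(q - 327)² = ((-33 + I*√14/2) - 327)² = (-360 + I*√14/2)²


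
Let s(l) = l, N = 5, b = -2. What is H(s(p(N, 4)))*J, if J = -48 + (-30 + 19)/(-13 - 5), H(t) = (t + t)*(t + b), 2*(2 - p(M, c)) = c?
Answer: 0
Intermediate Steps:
p(M, c) = 2 - c/2
H(t) = 2*t*(-2 + t) (H(t) = (t + t)*(t - 2) = (2*t)*(-2 + t) = 2*t*(-2 + t))
J = -853/18 (J = -48 - 11/(-18) = -48 - 11*(-1/18) = -48 + 11/18 = -853/18 ≈ -47.389)
H(s(p(N, 4)))*J = (2*(2 - 1/2*4)*(-2 + (2 - 1/2*4)))*(-853/18) = (2*(2 - 2)*(-2 + (2 - 2)))*(-853/18) = (2*0*(-2 + 0))*(-853/18) = (2*0*(-2))*(-853/18) = 0*(-853/18) = 0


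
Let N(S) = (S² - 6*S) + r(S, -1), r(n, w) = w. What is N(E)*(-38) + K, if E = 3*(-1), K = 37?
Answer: -951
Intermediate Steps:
E = -3
N(S) = -1 + S² - 6*S (N(S) = (S² - 6*S) - 1 = -1 + S² - 6*S)
N(E)*(-38) + K = (-1 + (-3)² - 6*(-3))*(-38) + 37 = (-1 + 9 + 18)*(-38) + 37 = 26*(-38) + 37 = -988 + 37 = -951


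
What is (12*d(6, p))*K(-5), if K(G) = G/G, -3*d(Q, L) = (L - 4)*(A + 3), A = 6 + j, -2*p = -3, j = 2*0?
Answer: 90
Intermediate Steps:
j = 0
p = 3/2 (p = -1/2*(-3) = 3/2 ≈ 1.5000)
A = 6 (A = 6 + 0 = 6)
d(Q, L) = 12 - 3*L (d(Q, L) = -(L - 4)*(6 + 3)/3 = -(-4 + L)*9/3 = -(-36 + 9*L)/3 = 12 - 3*L)
K(G) = 1
(12*d(6, p))*K(-5) = (12*(12 - 3*3/2))*1 = (12*(12 - 9/2))*1 = (12*(15/2))*1 = 90*1 = 90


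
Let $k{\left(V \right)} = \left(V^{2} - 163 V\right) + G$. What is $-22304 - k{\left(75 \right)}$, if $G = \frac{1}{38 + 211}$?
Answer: $- \frac{3910297}{249} \approx -15704.0$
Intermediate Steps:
$G = \frac{1}{249} \approx 0.0040161$
$k{\left(V \right)} = \frac{1}{249} + V^{2} - 163 V$ ($k{\left(V \right)} = \left(V^{2} - 163 V\right) + \frac{1}{249} = \frac{1}{249} + V^{2} - 163 V$)
$-22304 - k{\left(75 \right)} = -22304 - \left(\frac{1}{249} + 75^{2} - 12225\right) = -22304 - \left(\frac{1}{249} + 5625 - 12225\right) = -22304 - - \frac{1643399}{249} = -22304 + \frac{1643399}{249} = - \frac{3910297}{249}$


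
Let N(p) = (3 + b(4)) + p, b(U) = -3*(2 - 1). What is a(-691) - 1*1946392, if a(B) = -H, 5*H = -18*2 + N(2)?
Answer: -9731926/5 ≈ -1.9464e+6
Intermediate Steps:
b(U) = -3 (b(U) = -3*1 = -3)
N(p) = p (N(p) = (3 - 3) + p = 0 + p = p)
H = -34/5 (H = (-18*2 + 2)/5 = (-36 + 2)/5 = (⅕)*(-34) = -34/5 ≈ -6.8000)
a(B) = 34/5 (a(B) = -1*(-34/5) = 34/5)
a(-691) - 1*1946392 = 34/5 - 1*1946392 = 34/5 - 1946392 = -9731926/5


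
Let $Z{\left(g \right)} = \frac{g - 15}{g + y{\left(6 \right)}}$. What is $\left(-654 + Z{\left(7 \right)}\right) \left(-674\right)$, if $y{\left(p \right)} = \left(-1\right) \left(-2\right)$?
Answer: $\frac{3972556}{9} \approx 4.414 \cdot 10^{5}$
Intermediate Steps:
$y{\left(p \right)} = 2$
$Z{\left(g \right)} = \frac{-15 + g}{2 + g}$ ($Z{\left(g \right)} = \frac{g - 15}{g + 2} = \frac{-15 + g}{2 + g}$)
$\left(-654 + Z{\left(7 \right)}\right) \left(-674\right) = \left(-654 + \frac{-15 + 7}{2 + 7}\right) \left(-674\right) = \left(-654 + \frac{1}{9} \left(-8\right)\right) \left(-674\right) = \left(-654 - \frac{8}{9}\right) \left(-674\right) = \left(- \frac{5894}{9}\right) \left(-674\right) = \frac{3972556}{9}$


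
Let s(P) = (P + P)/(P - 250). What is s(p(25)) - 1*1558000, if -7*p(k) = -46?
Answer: -663708023/426 ≈ -1.5580e+6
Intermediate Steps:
p(k) = 46/7 (p(k) = -1/7*(-46) = 46/7)
s(P) = 2*P/(-250 + P) (s(P) = (2*P)/(-250 + P) = 2*P/(-250 + P))
s(p(25)) - 1*1558000 = 2*(46/7)/(-250 + 46/7) - 1*1558000 = 2*(46/7)/(-1704/7) - 1558000 = 2*(46/7)*(-7/1704) - 1558000 = -23/426 - 1558000 = -663708023/426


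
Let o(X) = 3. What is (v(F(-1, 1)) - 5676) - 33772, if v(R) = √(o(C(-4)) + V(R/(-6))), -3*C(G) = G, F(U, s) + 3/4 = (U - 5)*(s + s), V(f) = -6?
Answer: -39448 + I*√3 ≈ -39448.0 + 1.732*I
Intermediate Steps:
F(U, s) = -¾ + 2*s*(-5 + U) (F(U, s) = -¾ + (U - 5)*(s + s) = -¾ + (-5 + U)*(2*s) = -¾ + 2*s*(-5 + U))
C(G) = -G/3
v(R) = I*√3 (v(R) = √(3 - 6) = √(-3) = I*√3)
(v(F(-1, 1)) - 5676) - 33772 = (I*√3 - 5676) - 33772 = (-5676 + I*√3) - 33772 = -39448 + I*√3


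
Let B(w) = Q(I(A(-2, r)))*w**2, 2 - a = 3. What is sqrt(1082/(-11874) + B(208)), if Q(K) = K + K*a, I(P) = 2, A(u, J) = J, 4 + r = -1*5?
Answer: I*sqrt(3211917)/5937 ≈ 0.30187*I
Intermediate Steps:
r = -9 (r = -4 - 1*5 = -4 - 5 = -9)
a = -1 (a = 2 - 1*3 = 2 - 3 = -1)
Q(K) = 0 (Q(K) = K + K*(-1) = K - K = 0)
B(w) = 0 (B(w) = 0*w**2 = 0)
sqrt(1082/(-11874) + B(208)) = sqrt(1082/(-11874) + 0) = sqrt(1082*(-1/11874) + 0) = sqrt(-541/5937 + 0) = sqrt(-541/5937) = I*sqrt(3211917)/5937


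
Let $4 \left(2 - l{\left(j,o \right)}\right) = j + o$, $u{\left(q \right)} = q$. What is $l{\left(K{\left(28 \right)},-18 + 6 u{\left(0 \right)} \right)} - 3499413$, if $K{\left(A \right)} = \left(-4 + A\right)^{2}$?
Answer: $- \frac{6999101}{2} \approx -3.4996 \cdot 10^{6}$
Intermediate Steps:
$l{\left(j,o \right)} = 2 - \frac{j}{4} - \frac{o}{4}$ ($l{\left(j,o \right)} = 2 - \frac{j + o}{4} = 2 - \left(\frac{j}{4} + \frac{o}{4}\right) = 2 - \frac{j}{4} - \frac{o}{4}$)
$l{\left(K{\left(28 \right)},-18 + 6 u{\left(0 \right)} \right)} - 3499413 = \left(2 - \frac{\left(-4 + 28\right)^{2}}{4} - \frac{-18 + 6 \cdot 0}{4}\right) - 3499413 = \left(2 - \frac{24^{2}}{4} - \frac{-18 + 0}{4}\right) - 3499413 = \left(2 - 144 - - \frac{9}{2}\right) - 3499413 = \left(2 - 144 + \frac{9}{2}\right) - 3499413 = - \frac{275}{2} - 3499413 = - \frac{6999101}{2}$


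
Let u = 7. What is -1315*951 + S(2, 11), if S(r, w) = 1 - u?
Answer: -1250571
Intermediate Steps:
S(r, w) = -6 (S(r, w) = 1 - 1*7 = 1 - 7 = -6)
-1315*951 + S(2, 11) = -1315*951 - 6 = -1250565 - 6 = -1250571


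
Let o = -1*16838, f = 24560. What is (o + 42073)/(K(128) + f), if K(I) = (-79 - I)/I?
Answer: 3230080/3143473 ≈ 1.0276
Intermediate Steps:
K(I) = (-79 - I)/I
o = -16838
(o + 42073)/(K(128) + f) = (-16838 + 42073)/((-79 - 1*128)/128 + 24560) = 25235/((-79 - 128)/128 + 24560) = 25235/((1/128)*(-207) + 24560) = 25235/(-207/128 + 24560) = 25235/(3143473/128) = 25235*(128/3143473) = 3230080/3143473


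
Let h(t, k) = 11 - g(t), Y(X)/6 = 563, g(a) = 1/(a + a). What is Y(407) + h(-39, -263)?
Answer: 264343/78 ≈ 3389.0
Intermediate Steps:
g(a) = 1/(2*a)
Y(X) = 3378 (Y(X) = 6*563 = 3378)
h(t, k) = 11 - 1/(2*t)
Y(407) + h(-39, -263) = 3378 + (11 - 1/2/(-39)) = 3378 + (11 - 1/2*(-1/39)) = 3378 + (11 + 1/78) = 3378 + 859/78 = 264343/78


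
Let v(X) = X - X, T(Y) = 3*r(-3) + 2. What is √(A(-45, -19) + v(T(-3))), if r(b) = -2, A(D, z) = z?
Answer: I*√19 ≈ 4.3589*I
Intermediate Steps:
T(Y) = -4 (T(Y) = 3*(-2) + 2 = -6 + 2 = -4)
v(X) = 0
√(A(-45, -19) + v(T(-3))) = √(-19 + 0) = √(-19) = I*√19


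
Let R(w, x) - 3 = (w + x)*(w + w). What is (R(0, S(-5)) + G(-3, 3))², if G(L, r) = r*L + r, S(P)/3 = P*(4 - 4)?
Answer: 9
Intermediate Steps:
S(P) = 0 (S(P) = 3*(P*(4 - 4)) = 3*(P*0) = 3*0 = 0)
R(w, x) = 3 + 2*w*(w + x) (R(w, x) = 3 + (w + x)*(w + w) = 3 + (w + x)*(2*w) = 3 + 2*w*(w + x))
G(L, r) = r + L*r (G(L, r) = L*r + r = r + L*r)
(R(0, S(-5)) + G(-3, 3))² = ((3 + 2*0² + 2*0*0) + 3*(1 - 3))² = ((3 + 2*0 + 0) + 3*(-2))² = ((3 + 0 + 0) - 6)² = (3 - 6)² = (-3)² = 9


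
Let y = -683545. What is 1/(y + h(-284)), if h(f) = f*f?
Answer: -1/602889 ≈ -1.6587e-6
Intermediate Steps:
h(f) = f²
1/(y + h(-284)) = 1/(-683545 + (-284)²) = 1/(-683545 + 80656) = 1/(-602889) = -1/602889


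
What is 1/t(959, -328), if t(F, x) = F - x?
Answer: 1/1287 ≈ 0.00077700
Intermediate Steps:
1/t(959, -328) = 1/(959 - 1*(-328)) = 1/(959 + 328) = 1/1287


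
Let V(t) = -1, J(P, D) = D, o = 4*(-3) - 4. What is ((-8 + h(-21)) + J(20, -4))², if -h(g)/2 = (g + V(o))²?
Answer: 960400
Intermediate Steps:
o = -16 (o = -12 - 4 = -16)
h(g) = -2*(-1 + g)² (h(g) = -2*(g - 1)² = -2*(-1 + g)²)
((-8 + h(-21)) + J(20, -4))² = ((-8 - 2*(-1 - 21)²) - 4)² = ((-8 - 2*(-22)²) - 4)² = ((-8 - 2*484) - 4)² = ((-8 - 968) - 4)² = (-976 - 4)² = (-980)² = 960400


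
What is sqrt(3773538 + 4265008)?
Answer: sqrt(8038546) ≈ 2835.2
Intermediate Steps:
sqrt(3773538 + 4265008) = sqrt(8038546)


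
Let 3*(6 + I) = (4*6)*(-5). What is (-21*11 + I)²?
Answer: 76729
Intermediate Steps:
I = -46 (I = -6 + ((4*6)*(-5))/3 = -6 + (24*(-5))/3 = -6 + (⅓)*(-120) = -6 - 40 = -46)
(-21*11 + I)² = (-21*11 - 46)² = (-231 - 46)² = (-277)² = 76729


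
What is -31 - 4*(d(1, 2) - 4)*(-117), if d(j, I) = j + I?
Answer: -499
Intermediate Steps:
d(j, I) = I + j
-31 - 4*(d(1, 2) - 4)*(-117) = -31 - 4*((2 + 1) - 4)*(-117) = -31 - 4*(3 - 4)*(-117) = -31 - 4*(-1)*(-117) = -31 + 4*(-117) = -31 - 468 = -499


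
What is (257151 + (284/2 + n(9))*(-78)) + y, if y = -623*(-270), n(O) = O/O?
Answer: 414207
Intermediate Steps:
n(O) = 1
y = 168210
(257151 + (284/2 + n(9))*(-78)) + y = (257151 + (284/2 + 1)*(-78)) + 168210 = (257151 + (284*(1/2) + 1)*(-78)) + 168210 = (257151 + (142 + 1)*(-78)) + 168210 = (257151 + 143*(-78)) + 168210 = (257151 - 11154) + 168210 = 245997 + 168210 = 414207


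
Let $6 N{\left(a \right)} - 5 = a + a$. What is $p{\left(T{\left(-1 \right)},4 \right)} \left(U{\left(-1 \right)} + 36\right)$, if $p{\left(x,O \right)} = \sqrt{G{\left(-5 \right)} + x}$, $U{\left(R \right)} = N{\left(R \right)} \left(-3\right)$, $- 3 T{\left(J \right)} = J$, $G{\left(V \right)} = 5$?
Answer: $46 \sqrt{3} \approx 79.674$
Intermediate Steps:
$N{\left(a \right)} = \frac{5}{6} + \frac{a}{3}$ ($N{\left(a \right)} = \frac{5}{6} + \frac{a + a}{6} = \frac{5}{6} + \frac{2 a}{6} = \frac{5}{6} + \frac{a}{3}$)
$T{\left(J \right)} = - \frac{J}{3}$
$U{\left(R \right)} = - \frac{5}{2} - R$ ($U{\left(R \right)} = \left(\frac{5}{6} + \frac{R}{3}\right) \left(-3\right) = - \frac{5}{2} - R$)
$p{\left(x,O \right)} = \sqrt{5 + x}$
$p{\left(T{\left(-1 \right)},4 \right)} \left(U{\left(-1 \right)} + 36\right) = \sqrt{5 - - \frac{1}{3}} \left(\left(- \frac{5}{2} - -1\right) + 36\right) = \sqrt{5 + \frac{1}{3}} \left(\left(- \frac{5}{2} + 1\right) + 36\right) = \sqrt{\frac{16}{3}} \left(- \frac{3}{2} + 36\right) = \frac{4 \sqrt{3}}{3} \cdot \frac{69}{2} = 46 \sqrt{3}$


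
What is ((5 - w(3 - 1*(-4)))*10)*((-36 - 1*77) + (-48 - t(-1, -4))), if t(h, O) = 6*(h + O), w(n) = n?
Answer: 2620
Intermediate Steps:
t(h, O) = 6*O + 6*h (t(h, O) = 6*(O + h) = 6*O + 6*h)
((5 - w(3 - 1*(-4)))*10)*((-36 - 1*77) + (-48 - t(-1, -4))) = ((5 - (3 - 1*(-4)))*10)*((-36 - 1*77) + (-48 - (6*(-4) + 6*(-1)))) = ((5 - (3 + 4))*10)*((-36 - 77) + (-48 - (-24 - 6))) = ((5 - 1*7)*10)*(-113 + (-48 - 1*(-30))) = ((5 - 7)*10)*(-113 + (-48 + 30)) = (-2*10)*(-113 - 18) = -20*(-131) = 2620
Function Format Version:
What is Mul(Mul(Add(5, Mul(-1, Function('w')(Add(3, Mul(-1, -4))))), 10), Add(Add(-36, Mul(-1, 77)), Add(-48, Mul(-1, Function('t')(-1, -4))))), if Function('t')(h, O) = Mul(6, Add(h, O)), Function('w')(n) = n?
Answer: 2620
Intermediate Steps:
Function('t')(h, O) = Add(Mul(6, O), Mul(6, h)) (Function('t')(h, O) = Mul(6, Add(O, h)) = Add(Mul(6, O), Mul(6, h)))
Mul(Mul(Add(5, Mul(-1, Function('w')(Add(3, Mul(-1, -4))))), 10), Add(Add(-36, Mul(-1, 77)), Add(-48, Mul(-1, Function('t')(-1, -4))))) = Mul(Mul(Add(5, Mul(-1, Add(3, Mul(-1, -4)))), 10), Add(Add(-36, Mul(-1, 77)), Add(-48, Mul(-1, Add(Mul(6, -4), Mul(6, -1)))))) = Mul(Mul(Add(5, Mul(-1, Add(3, 4))), 10), Add(Add(-36, -77), Add(-48, Mul(-1, Add(-24, -6))))) = Mul(Mul(Add(5, Mul(-1, 7)), 10), Add(-113, Add(-48, Mul(-1, -30)))) = Mul(Mul(Add(5, -7), 10), Add(-113, Add(-48, 30))) = Mul(Mul(-2, 10), Add(-113, -18)) = Mul(-20, -131) = 2620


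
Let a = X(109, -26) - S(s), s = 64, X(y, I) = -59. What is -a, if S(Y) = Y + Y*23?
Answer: 1595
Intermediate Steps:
S(Y) = 24*Y (S(Y) = Y + 23*Y = 24*Y)
a = -1595 (a = -59 - 24*64 = -59 - 1*1536 = -59 - 1536 = -1595)
-a = -1*(-1595) = 1595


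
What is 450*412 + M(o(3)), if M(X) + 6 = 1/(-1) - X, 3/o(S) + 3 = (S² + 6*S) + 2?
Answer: 4820215/26 ≈ 1.8539e+5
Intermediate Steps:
o(S) = 3/(-1 + S² + 6*S) (o(S) = 3/(-3 + ((S² + 6*S) + 2)) = 3/(-3 + (2 + S² + 6*S)) = 3/(-1 + S² + 6*S))
M(X) = -7 - X (M(X) = -6 + (1/(-1) - X) = -6 + (-1 - X) = -7 - X)
450*412 + M(o(3)) = 450*412 + (-7 - 3/(-1 + 3² + 6*3)) = 185400 + (-7 - 3/(-1 + 9 + 18)) = 185400 + (-7 - 3/26) = 185400 - 185/26 = 4820215/26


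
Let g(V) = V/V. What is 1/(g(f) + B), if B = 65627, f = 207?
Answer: 1/65628 ≈ 1.5237e-5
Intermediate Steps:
g(V) = 1
1/(g(f) + B) = 1/(1 + 65627) = 1/65628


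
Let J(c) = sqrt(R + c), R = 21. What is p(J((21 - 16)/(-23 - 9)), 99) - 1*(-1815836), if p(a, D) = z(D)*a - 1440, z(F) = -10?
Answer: 1814396 - 5*sqrt(1334)/4 ≈ 1.8144e+6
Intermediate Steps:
J(c) = sqrt(21 + c)
p(a, D) = -1440 - 10*a (p(a, D) = -10*a - 1440 = -1440 - 10*a)
p(J((21 - 16)/(-23 - 9)), 99) - 1*(-1815836) = (-1440 - 10*sqrt(21 + (21 - 16)/(-23 - 9))) - 1*(-1815836) = (-1440 - 10*sqrt(21 + 5/(-32))) + 1815836 = (-1440 - 10*sqrt(21 + 5*(-1/32))) + 1815836 = (-1440 - 10*sqrt(21 - 5/32)) + 1815836 = (-1440 - 5*sqrt(1334)/4) + 1815836 = 1814396 - 5*sqrt(1334)/4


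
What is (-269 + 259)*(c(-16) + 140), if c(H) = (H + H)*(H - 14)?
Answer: -11000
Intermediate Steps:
c(H) = 2*H*(-14 + H) (c(H) = (2*H)*(-14 + H) = 2*H*(-14 + H))
(-269 + 259)*(c(-16) + 140) = (-269 + 259)*(2*(-16)*(-14 - 16) + 140) = -10*(2*(-16)*(-30) + 140) = -10*(960 + 140) = -10*1100 = -11000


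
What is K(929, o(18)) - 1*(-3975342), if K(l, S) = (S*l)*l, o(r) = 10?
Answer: 12605752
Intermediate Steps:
K(l, S) = S*l²
K(929, o(18)) - 1*(-3975342) = 10*929² - 1*(-3975342) = 10*863041 + 3975342 = 8630410 + 3975342 = 12605752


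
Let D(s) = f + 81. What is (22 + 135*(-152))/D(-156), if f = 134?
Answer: -20498/215 ≈ -95.339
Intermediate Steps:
D(s) = 215 (D(s) = 134 + 81 = 215)
(22 + 135*(-152))/D(-156) = (22 + 135*(-152))/215 = (22 - 20520)*(1/215) = -20498*1/215 = -20498/215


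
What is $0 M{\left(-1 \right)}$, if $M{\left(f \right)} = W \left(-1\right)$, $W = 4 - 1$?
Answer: $0$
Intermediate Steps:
$W = 3$ ($W = 4 - 1 = 3$)
$M{\left(f \right)} = -3$ ($M{\left(f \right)} = 3 \left(-1\right) = -3$)
$0 M{\left(-1 \right)} = 0 \left(-3\right) = 0$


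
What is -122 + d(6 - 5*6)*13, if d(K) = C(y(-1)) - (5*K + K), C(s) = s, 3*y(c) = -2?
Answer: 5224/3 ≈ 1741.3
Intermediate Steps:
y(c) = -⅔ (y(c) = (⅓)*(-2) = -⅔)
d(K) = -⅔ - 6*K (d(K) = -⅔ - (5*K + K) = -⅔ - 6*K)
-122 + d(6 - 5*6)*13 = -122 + (-⅔ - 6*(6 - 5*6))*13 = -122 + (-⅔ - 6*(6 - 30))*13 = -122 + (-⅔ - 6*(-24))*13 = -122 + (-⅔ + 144)*13 = -122 + (430/3)*13 = -122 + 5590/3 = 5224/3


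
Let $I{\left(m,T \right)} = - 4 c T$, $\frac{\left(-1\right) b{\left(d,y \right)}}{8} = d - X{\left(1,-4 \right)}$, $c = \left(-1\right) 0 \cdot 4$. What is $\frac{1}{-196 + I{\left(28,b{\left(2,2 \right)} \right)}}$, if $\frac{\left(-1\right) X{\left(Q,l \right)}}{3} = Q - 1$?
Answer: $- \frac{1}{196} \approx -0.005102$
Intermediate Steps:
$X{\left(Q,l \right)} = 3 - 3 Q$ ($X{\left(Q,l \right)} = - 3 \left(Q - 1\right) = - 3 \left(-1 + Q\right) = 3 - 3 Q$)
$c = 0$ ($c = 0 \cdot 4 = 0$)
$b{\left(d,y \right)} = - 8 d$ ($b{\left(d,y \right)} = - 8 \left(d - \left(3 - 3\right)\right) = - 8 \left(d - 0\right) = - 8 \left(d + 0\right) = - 8 d$)
$I{\left(m,T \right)} = 0$ ($I{\left(m,T \right)} = \left(-4\right) 0 T = 0 T = 0$)
$\frac{1}{-196 + I{\left(28,b{\left(2,2 \right)} \right)}} = \frac{1}{-196 + 0} = \frac{1}{-196} = - \frac{1}{196}$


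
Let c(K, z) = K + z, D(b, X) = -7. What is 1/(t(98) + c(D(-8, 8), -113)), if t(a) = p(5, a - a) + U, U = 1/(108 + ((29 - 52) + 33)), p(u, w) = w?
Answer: -118/14159 ≈ -0.0083339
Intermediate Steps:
U = 1/118 (U = 1/(108 + (-23 + 33)) = 1/(108 + 10) = 1/118 ≈ 0.0084746)
t(a) = 1/118 (t(a) = (a - a) + 1/118 = 0 + 1/118 = 1/118)
1/(t(98) + c(D(-8, 8), -113)) = 1/(1/118 + (-7 - 113)) = 1/(1/118 - 120) = 1/(-14159/118) = -118/14159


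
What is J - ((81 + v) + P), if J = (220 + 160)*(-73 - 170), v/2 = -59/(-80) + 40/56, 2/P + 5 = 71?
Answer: -853997149/9240 ≈ -92424.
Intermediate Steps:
P = 1/33 (P = 2/(-5 + 71) = 2/66 = 2*(1/66) = 1/33 ≈ 0.030303)
v = 813/280 (v = 2*(-59/(-80) + 40/56) = 2*(-59*(-1/80) + 40*(1/56)) = 2*(59/80 + 5/7) = 2*(813/560) = 813/280 ≈ 2.9036)
J = -92340 (J = 380*(-243) = -92340)
J - ((81 + v) + P) = -92340 - ((81 + 813/280) + 1/33) = -92340 - (23493/280 + 1/33) = -92340 - 1*775549/9240 = -92340 - 775549/9240 = -853997149/9240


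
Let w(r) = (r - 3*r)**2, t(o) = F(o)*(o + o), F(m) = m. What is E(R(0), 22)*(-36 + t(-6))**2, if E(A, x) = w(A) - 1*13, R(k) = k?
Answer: -16848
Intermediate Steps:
t(o) = 2*o**2 (t(o) = o*(o + o) = o*(2*o) = 2*o**2)
w(r) = 4*r**2 (w(r) = (-2*r)**2 = 4*r**2)
E(A, x) = -13 + 4*A**2 (E(A, x) = 4*A**2 - 1*13 = 4*A**2 - 13 = -13 + 4*A**2)
E(R(0), 22)*(-36 + t(-6))**2 = (-13 + 4*0**2)*(-36 + 2*(-6)**2)**2 = (-13 + 4*0)*(-36 + 2*36)**2 = (-13 + 0)*(-36 + 72)**2 = -13*36**2 = -13*1296 = -16848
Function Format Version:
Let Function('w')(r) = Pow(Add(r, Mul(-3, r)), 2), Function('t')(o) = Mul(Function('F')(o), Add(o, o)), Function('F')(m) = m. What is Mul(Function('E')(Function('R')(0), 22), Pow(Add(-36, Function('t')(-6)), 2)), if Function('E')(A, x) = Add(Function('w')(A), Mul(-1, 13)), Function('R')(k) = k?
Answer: -16848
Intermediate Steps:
Function('t')(o) = Mul(2, Pow(o, 2)) (Function('t')(o) = Mul(o, Add(o, o)) = Mul(o, Mul(2, o)) = Mul(2, Pow(o, 2)))
Function('w')(r) = Mul(4, Pow(r, 2)) (Function('w')(r) = Pow(Mul(-2, r), 2) = Mul(4, Pow(r, 2)))
Function('E')(A, x) = Add(-13, Mul(4, Pow(A, 2))) (Function('E')(A, x) = Add(Mul(4, Pow(A, 2)), Mul(-1, 13)) = Add(Mul(4, Pow(A, 2)), -13) = Add(-13, Mul(4, Pow(A, 2))))
Mul(Function('E')(Function('R')(0), 22), Pow(Add(-36, Function('t')(-6)), 2)) = Mul(Add(-13, Mul(4, Pow(0, 2))), Pow(Add(-36, Mul(2, Pow(-6, 2))), 2)) = Mul(Add(-13, Mul(4, 0)), Pow(Add(-36, Mul(2, 36)), 2)) = Mul(Add(-13, 0), Pow(Add(-36, 72), 2)) = Mul(-13, Pow(36, 2)) = Mul(-13, 1296) = -16848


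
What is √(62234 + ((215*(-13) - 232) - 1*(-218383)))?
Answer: √277590 ≈ 526.87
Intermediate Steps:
√(62234 + ((215*(-13) - 232) - 1*(-218383))) = √(62234 + ((-2795 - 232) + 218383)) = √(62234 + (-3027 + 218383)) = √(62234 + 215356) = √277590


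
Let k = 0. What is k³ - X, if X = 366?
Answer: -366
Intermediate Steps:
k³ - X = 0³ - 1*366 = 0 - 366 = -366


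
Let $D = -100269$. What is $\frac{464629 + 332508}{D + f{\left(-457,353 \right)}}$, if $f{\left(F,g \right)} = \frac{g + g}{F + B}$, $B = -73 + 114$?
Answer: $- \frac{165804496}{20856305} \approx -7.9499$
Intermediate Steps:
$B = 41$
$f{\left(F,g \right)} = \frac{2 g}{41 + F}$ ($f{\left(F,g \right)} = \frac{g + g}{F + 41} = \frac{2 g}{41 + F}$)
$\frac{464629 + 332508}{D + f{\left(-457,353 \right)}} = \frac{464629 + 332508}{-100269 + 2 \cdot 353 \frac{1}{41 - 457}} = \frac{797137}{-100269 + 2 \cdot 353 \frac{1}{-416}} = \frac{797137}{-100269 + 2 \cdot 353 \left(- \frac{1}{416}\right)} = \frac{797137}{-100269 - \frac{353}{208}} = \frac{797137}{- \frac{20856305}{208}} = 797137 \left(- \frac{208}{20856305}\right) = - \frac{165804496}{20856305}$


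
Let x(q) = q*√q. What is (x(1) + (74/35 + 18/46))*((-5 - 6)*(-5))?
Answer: 31042/161 ≈ 192.81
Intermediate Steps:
x(q) = q^(3/2)
(x(1) + (74/35 + 18/46))*((-5 - 6)*(-5)) = (1^(3/2) + (74/35 + 18/46))*((-5 - 6)*(-5)) = (1 + (74*(1/35) + 18*(1/46)))*(-11*(-5)) = (1 + (74/35 + 9/23))*55 = (1 + 2017/805)*55 = (2822/805)*55 = 31042/161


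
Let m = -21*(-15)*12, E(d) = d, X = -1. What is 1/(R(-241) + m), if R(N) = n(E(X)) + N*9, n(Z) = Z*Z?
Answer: 1/1612 ≈ 0.00062035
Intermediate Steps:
n(Z) = Z²
m = 3780 (m = 315*12 = 3780)
R(N) = 1 + 9*N (R(N) = (-1)² + N*9 = 1 + 9*N)
1/(R(-241) + m) = 1/((1 + 9*(-241)) + 3780) = 1/((1 - 2169) + 3780) = 1/(-2168 + 3780) = 1/1612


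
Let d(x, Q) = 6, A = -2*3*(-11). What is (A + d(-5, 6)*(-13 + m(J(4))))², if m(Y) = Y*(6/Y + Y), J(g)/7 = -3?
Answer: 7128900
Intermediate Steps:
J(g) = -21 (J(g) = 7*(-3) = -21)
A = 66 (A = -6*(-11) = 66)
m(Y) = Y*(Y + 6/Y)
(A + d(-5, 6)*(-13 + m(J(4))))² = (66 + 6*(-13 + (6 + (-21)²)))² = (66 + 6*(-13 + (6 + 441)))² = (66 + 6*(-13 + 447))² = (66 + 6*434)² = (66 + 2604)² = 2670² = 7128900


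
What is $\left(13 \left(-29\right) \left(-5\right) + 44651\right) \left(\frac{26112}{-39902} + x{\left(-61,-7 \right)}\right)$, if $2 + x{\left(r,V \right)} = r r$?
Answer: $\frac{3452259804168}{19951} \approx 1.7304 \cdot 10^{8}$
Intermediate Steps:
$x{\left(r,V \right)} = -2 + r^{2}$ ($x{\left(r,V \right)} = -2 + r r = -2 + r^{2}$)
$\left(13 \left(-29\right) \left(-5\right) + 44651\right) \left(\frac{26112}{-39902} + x{\left(-61,-7 \right)}\right) = \left(13 \left(-29\right) \left(-5\right) + 44651\right) \left(\frac{26112}{-39902} - \left(2 - \left(-61\right)^{2}\right)\right) = \left(\left(-377\right) \left(-5\right) + 44651\right) \left(26112 \left(- \frac{1}{39902}\right) + \left(-2 + 3721\right)\right) = \left(1885 + 44651\right) \left(- \frac{13056}{19951} + 3719\right) = 46536 \cdot \frac{74184713}{19951} = \frac{3452259804168}{19951}$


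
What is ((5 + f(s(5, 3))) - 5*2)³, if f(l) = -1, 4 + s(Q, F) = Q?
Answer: -216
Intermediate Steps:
s(Q, F) = -4 + Q
((5 + f(s(5, 3))) - 5*2)³ = ((5 - 1) - 5*2)³ = (4 - 10)³ = (-6)³ = -216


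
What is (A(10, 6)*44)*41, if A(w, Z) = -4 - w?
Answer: -25256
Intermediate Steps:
(A(10, 6)*44)*41 = ((-4 - 1*10)*44)*41 = ((-4 - 10)*44)*41 = -14*44*41 = -616*41 = -25256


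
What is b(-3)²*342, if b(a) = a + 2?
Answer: 342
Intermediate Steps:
b(a) = 2 + a
b(-3)²*342 = (2 - 3)²*342 = (-1)²*342 = 1*342 = 342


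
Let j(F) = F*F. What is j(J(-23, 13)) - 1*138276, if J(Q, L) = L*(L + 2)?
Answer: -100251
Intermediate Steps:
J(Q, L) = L*(2 + L)
j(F) = F**2
j(J(-23, 13)) - 1*138276 = (13*(2 + 13))**2 - 1*138276 = (13*15)**2 - 138276 = 195**2 - 138276 = 38025 - 138276 = -100251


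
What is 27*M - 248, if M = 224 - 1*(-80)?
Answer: 7960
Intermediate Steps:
M = 304 (M = 224 + 80 = 304)
27*M - 248 = 27*304 - 248 = 8208 - 248 = 7960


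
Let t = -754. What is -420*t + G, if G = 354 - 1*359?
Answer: 316675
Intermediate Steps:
G = -5 (G = 354 - 359 = -5)
-420*t + G = -420*(-754) - 5 = 316680 - 5 = 316675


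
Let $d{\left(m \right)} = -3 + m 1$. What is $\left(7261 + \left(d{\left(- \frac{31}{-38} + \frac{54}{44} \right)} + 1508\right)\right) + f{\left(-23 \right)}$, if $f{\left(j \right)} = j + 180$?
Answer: $\frac{1865334}{209} \approx 8925.0$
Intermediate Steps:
$f{\left(j \right)} = 180 + j$
$d{\left(m \right)} = -3 + m$
$\left(7261 + \left(d{\left(- \frac{31}{-38} + \frac{54}{44} \right)} + 1508\right)\right) + f{\left(-23 \right)} = \left(7261 + \left(\left(-3 + \left(- \frac{31}{-38} + \frac{54}{44}\right)\right) + 1508\right)\right) + \left(180 - 23\right) = \left(7261 + \left(\left(-3 + \left(\left(-31\right) \left(- \frac{1}{38}\right) + 54 \cdot \frac{1}{44}\right)\right) + 1508\right)\right) + 157 = \left(7261 + \left(\left(-3 + \left(\frac{31}{38} + \frac{27}{22}\right)\right) + 1508\right)\right) + 157 = \left(7261 + \left(\left(-3 + \frac{427}{209}\right) + 1508\right)\right) + 157 = \left(7261 + \left(- \frac{200}{209} + 1508\right)\right) + 157 = \left(7261 + \frac{314972}{209}\right) + 157 = \frac{1832521}{209} + 157 = \frac{1865334}{209}$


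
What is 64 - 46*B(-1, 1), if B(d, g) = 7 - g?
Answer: -212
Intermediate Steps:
64 - 46*B(-1, 1) = 64 - 46*(7 - 1*1) = 64 - 46*(7 - 1) = 64 - 46*6 = 64 - 276 = -212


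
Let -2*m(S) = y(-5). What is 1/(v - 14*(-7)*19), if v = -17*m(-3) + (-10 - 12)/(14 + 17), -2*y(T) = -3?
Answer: 124/232381 ≈ 0.00053361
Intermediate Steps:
y(T) = 3/2 (y(T) = -1/2*(-3) = 3/2)
m(S) = -3/4 (m(S) = -1/2*3/2 = -3/4)
v = 1493/124 (v = -17*(-3/4) + (-10 - 12)/(14 + 17) = 51/4 - 22/31 = 1493/124 ≈ 12.040)
1/(v - 14*(-7)*19) = 1/(1493/124 - 14*(-7)*19) = 1/(1493/124 + 98*19) = 1/(1493/124 + 1862) = 1/(232381/124) = 124/232381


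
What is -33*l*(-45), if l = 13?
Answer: 19305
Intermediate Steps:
-33*l*(-45) = -33*13*(-45) = -429*(-45) = 19305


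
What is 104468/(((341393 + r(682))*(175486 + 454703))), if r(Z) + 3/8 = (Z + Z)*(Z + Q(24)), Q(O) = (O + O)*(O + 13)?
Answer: 17056/380079036657 ≈ 4.4875e-8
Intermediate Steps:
Q(O) = 2*O*(13 + O) (Q(O) = (2*O)*(13 + O) = 2*O*(13 + O))
r(Z) = -3/8 + 2*Z*(1776 + Z) (r(Z) = -3/8 + (Z + Z)*(Z + 2*24*(13 + 24)) = -3/8 + (2*Z)*(Z + 2*24*37) = -3/8 + (2*Z)*(Z + 1776) = -3/8 + (2*Z)*(1776 + Z) = -3/8 + 2*Z*(1776 + Z))
104468/(((341393 + r(682))*(175486 + 454703))) = 104468/(((341393 + (-3/8 + 2*682² + 3552*682))*(175486 + 454703))) = 104468/(((341393 + (-3/8 + 2*465124 + 2422464))*630189)) = 104468/(((341393 + (-3/8 + 930248 + 2422464))*630189)) = 104468/(((341393 + 26821693/8)*630189)) = 104468/(((29552837/8)*630189)) = 104468/(18623872796193/8) = 104468*(8/18623872796193) = 17056/380079036657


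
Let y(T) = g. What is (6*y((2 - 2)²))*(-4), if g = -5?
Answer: 120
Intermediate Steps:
y(T) = -5
(6*y((2 - 2)²))*(-4) = (6*(-5))*(-4) = -30*(-4) = 120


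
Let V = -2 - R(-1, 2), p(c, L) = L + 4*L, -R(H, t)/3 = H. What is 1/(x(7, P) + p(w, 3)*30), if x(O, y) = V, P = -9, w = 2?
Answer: 1/445 ≈ 0.0022472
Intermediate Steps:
R(H, t) = -3*H
p(c, L) = 5*L
V = -5 (V = -2 - (-3)*(-1) = -2 - 1*3 = -2 - 3 = -5)
x(O, y) = -5
1/(x(7, P) + p(w, 3)*30) = 1/(-5 + (5*3)*30) = 1/(-5 + 15*30) = 1/(-5 + 450) = 1/445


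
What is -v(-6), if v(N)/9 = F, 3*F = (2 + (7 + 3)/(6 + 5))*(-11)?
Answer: 96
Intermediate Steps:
F = -32/3 (F = ((2 + (7 + 3)/(6 + 5))*(-11))/3 = ((2 + 10/11)*(-11))/3 = ((32/11)*(-11))/3 = (⅓)*(-32) = -32/3 ≈ -10.667)
v(N) = -96 (v(N) = 9*(-32/3) = -96)
-v(-6) = -1*(-96) = 96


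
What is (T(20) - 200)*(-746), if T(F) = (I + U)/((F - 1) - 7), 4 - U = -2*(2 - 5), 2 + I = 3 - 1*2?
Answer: 298773/2 ≈ 1.4939e+5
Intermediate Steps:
I = -1 (I = -2 + (3 - 1*2) = -2 + (3 - 2) = -2 + 1 = -1)
U = -2 (U = 4 - (-2)*(2 - 5) = 4 - (-2)*(-3) = 4 - 1*6 = 4 - 6 = -2)
T(F) = -3/(-8 + F) (T(F) = (-1 - 2)/((F - 1) - 7) = -3/((-1 + F) - 7) = -3/(-8 + F))
(T(20) - 200)*(-746) = (-3/(-8 + 20) - 200)*(-746) = (-3/12 - 200)*(-746) = (-3*1/12 - 200)*(-746) = (-¼ - 200)*(-746) = -801/4*(-746) = 298773/2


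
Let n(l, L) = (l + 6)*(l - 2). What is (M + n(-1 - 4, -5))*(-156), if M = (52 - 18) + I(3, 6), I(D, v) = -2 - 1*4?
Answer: -3276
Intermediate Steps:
I(D, v) = -6 (I(D, v) = -2 - 4 = -6)
n(l, L) = (-2 + l)*(6 + l) (n(l, L) = (6 + l)*(-2 + l) = (-2 + l)*(6 + l))
M = 28 (M = (52 - 18) - 6 = 34 - 6 = 28)
(M + n(-1 - 4, -5))*(-156) = (28 + (-12 + (-1 - 4)² + 4*(-1 - 4)))*(-156) = (28 + (-12 + (-5)² + 4*(-5)))*(-156) = (28 + (-12 + 25 - 20))*(-156) = (28 - 7)*(-156) = 21*(-156) = -3276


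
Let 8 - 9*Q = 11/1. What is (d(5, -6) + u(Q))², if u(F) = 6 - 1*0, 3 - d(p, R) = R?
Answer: 225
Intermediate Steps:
d(p, R) = 3 - R
Q = -⅓ (Q = 8/9 - 11/(9*1) = 8/9 - 11/9 = -⅓ ≈ -0.33333)
u(F) = 6 (u(F) = 6 + 0 = 6)
(d(5, -6) + u(Q))² = ((3 - 1*(-6)) + 6)² = ((3 + 6) + 6)² = (9 + 6)² = 15² = 225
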